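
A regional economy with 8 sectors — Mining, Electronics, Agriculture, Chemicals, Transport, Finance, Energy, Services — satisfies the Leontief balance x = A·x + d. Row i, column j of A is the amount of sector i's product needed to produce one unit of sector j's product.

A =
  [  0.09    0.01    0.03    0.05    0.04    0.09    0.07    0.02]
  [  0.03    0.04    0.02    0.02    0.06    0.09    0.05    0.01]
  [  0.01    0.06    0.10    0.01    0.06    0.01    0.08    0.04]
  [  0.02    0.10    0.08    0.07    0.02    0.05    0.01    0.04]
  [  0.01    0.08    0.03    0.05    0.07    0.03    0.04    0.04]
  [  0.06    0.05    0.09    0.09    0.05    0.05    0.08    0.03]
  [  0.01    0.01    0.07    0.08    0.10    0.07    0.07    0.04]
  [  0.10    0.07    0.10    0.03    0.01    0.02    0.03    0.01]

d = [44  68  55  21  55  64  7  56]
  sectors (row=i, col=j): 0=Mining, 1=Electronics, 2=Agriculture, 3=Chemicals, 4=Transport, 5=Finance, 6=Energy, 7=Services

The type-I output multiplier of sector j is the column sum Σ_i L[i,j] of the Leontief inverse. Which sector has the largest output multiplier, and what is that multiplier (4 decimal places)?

Agriculture (1.8584)

Form M = I − A:
  [  0.91   -0.01   -0.03   -0.05   -0.04   -0.09   -0.07   -0.02]
  [ -0.03    0.96   -0.02   -0.02   -0.06   -0.09   -0.05   -0.01]
  [ -0.01   -0.06    0.90   -0.01   -0.06   -0.01   -0.08   -0.04]
  [ -0.02   -0.10   -0.08    0.93   -0.02   -0.05   -0.01   -0.04]
  [ -0.01   -0.08   -0.03   -0.05    0.93   -0.03   -0.04   -0.04]
  [ -0.06   -0.05   -0.09   -0.09   -0.05    0.95   -0.08   -0.03]
  [ -0.01   -0.01   -0.07   -0.08   -0.10   -0.07    0.93   -0.04]
  [ -0.10   -0.07   -0.10   -0.03   -0.01   -0.02   -0.03    0.99]
Leontief inverse L = M⁻¹:
  [  1.1180    0.0427    0.0744    0.0889    0.0766    0.1268    0.1093    0.0410]
  [  0.0495    1.0673    0.0540    0.0504    0.0909    0.1184    0.0813    0.0265]
  [  0.0276    0.0908    1.1397    0.0363    0.0963    0.0378    0.1147    0.0587]
  [  0.0428    0.1357    0.1218    1.0982    0.0518    0.0821    0.0440    0.0579]
  [  0.0291    0.1120    0.0646    0.0773    1.1008    0.0591    0.0689    0.0565]
  [  0.0881    0.0938    0.1450    0.1317    0.0948    1.0917    0.1254    0.0559]
  [  0.0334    0.0538    0.1214    0.1194    0.1408    0.1034    1.1094    0.0646]
  [  0.1236    0.0977    0.1374    0.0565    0.0428    0.0533    0.0666    1.0275]
Total output x = L · d:
  x_0 = 1.1180·44 + 0.0427·68 + 0.0744·55 + 0.0889·21 + 0.0766·55 + 0.1268·64 + 0.1093·7 + 0.0410·56 = 73.4348
  x_1 = 0.0495·44 + 1.0673·68 + 0.0540·55 + 0.0504·21 + 0.0909·55 + 0.1184·64 + 0.0813·7 + 0.0265·56 = 93.4230
  x_2 = 0.0276·44 + 0.0908·68 + 1.1397·55 + 0.0363·21 + 0.0963·55 + 0.0378·64 + 0.1147·7 + 0.0587·56 = 82.6408
  x_3 = 0.0428·44 + 0.1357·68 + 0.1218·55 + 1.0982·21 + 0.0518·55 + 0.0821·64 + 0.0440·7 + 0.0579·56 = 52.5290
  x_4 = 0.0291·44 + 0.1120·68 + 0.0646·55 + 0.0773·21 + 1.1008·55 + 0.0591·64 + 0.0689·7 + 0.0565·56 = 82.0457
  x_5 = 0.0881·44 + 0.0938·68 + 0.1450·55 + 0.1317·21 + 0.0948·55 + 1.0917·64 + 0.1254·7 + 0.0559·56 = 100.0915
  x_6 = 0.0334·44 + 0.0538·68 + 0.1214·55 + 0.1194·21 + 0.1408·55 + 0.1034·64 + 1.1094·7 + 0.0646·56 = 40.0542
  x_7 = 0.1236·44 + 0.0977·68 + 0.1374·55 + 0.0565·21 + 0.0428·55 + 0.0533·64 + 0.0666·7 + 1.0275·56 = 84.5929
Output multipliers (column sums of L):
  Mining: 1.5120
  Electronics: 1.6939
  Agriculture: 1.8584
  Chemicals: 1.6587
  Transport: 1.6949
  Finance: 1.6727
  Energy: 1.7194
  Services: 1.3885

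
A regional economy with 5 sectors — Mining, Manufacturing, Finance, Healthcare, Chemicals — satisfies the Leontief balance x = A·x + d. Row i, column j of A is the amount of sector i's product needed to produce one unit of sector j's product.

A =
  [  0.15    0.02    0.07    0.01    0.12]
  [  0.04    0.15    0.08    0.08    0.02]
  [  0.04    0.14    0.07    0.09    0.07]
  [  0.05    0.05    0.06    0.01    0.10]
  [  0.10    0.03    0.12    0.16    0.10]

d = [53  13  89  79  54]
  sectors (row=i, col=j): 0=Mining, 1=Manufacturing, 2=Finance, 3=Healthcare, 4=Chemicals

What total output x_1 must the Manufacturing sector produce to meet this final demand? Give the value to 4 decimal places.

43.6018

Form M = I − A:
  [  0.85   -0.02   -0.07   -0.01   -0.12]
  [ -0.04    0.85   -0.08   -0.08   -0.02]
  [ -0.04   -0.14    0.93   -0.09   -0.07]
  [ -0.05   -0.05   -0.06    0.99   -0.10]
  [ -0.10   -0.03   -0.12   -0.16    0.90]
Leontief inverse L = M⁻¹:
  [  1.2093    0.0583    0.1227    0.0569    0.1784]
  [  0.0768    1.2080    0.1252    0.1195    0.0601]
  [  0.0843    0.1992    1.1229    0.1382    0.1184]
  [  0.0866    0.0850    0.0993    1.0491    0.1377]
  [  0.1636    0.0884    0.1852    0.2152    1.1732]
Total output x = L · d:
  x_0 = 1.2093·53 + 0.0583·13 + 0.1227·89 + 0.0569·79 + 0.1784·54 = 89.9066
  x_1 = 0.0768·53 + 1.2080·13 + 0.1252·89 + 0.1195·79 + 0.0601·54 = 43.6018
  x_2 = 0.0843·53 + 0.1992·13 + 1.1229·89 + 0.1382·79 + 0.1184·54 = 124.3041
  x_3 = 0.0866·53 + 0.0850·13 + 0.0993·89 + 1.0491·79 + 0.1377·54 = 104.8478
  x_4 = 0.1636·53 + 0.0884·13 + 0.1852·89 + 0.2152·79 + 1.1732·54 = 106.6565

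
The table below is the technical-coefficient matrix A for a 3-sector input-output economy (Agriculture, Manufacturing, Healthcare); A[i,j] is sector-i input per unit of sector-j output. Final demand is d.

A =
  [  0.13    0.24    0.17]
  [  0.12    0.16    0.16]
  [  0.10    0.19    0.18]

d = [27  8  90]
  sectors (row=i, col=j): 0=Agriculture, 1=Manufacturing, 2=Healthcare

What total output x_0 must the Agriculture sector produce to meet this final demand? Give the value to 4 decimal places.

Form M = I − A:
  [  0.87   -0.24   -0.17]
  [ -0.12    0.84   -0.16]
  [ -0.10   -0.19    0.82]
Leontief inverse L = M⁻¹:
  [  1.2489    0.4346    0.3437]
  [  0.2170    1.3210    0.3027]
  [  0.2026    0.3591    1.3316]
Total output x = L · d:
  x_0 = 1.2489·27 + 0.4346·8 + 0.3437·90 = 68.1295
  x_1 = 0.2170·27 + 1.3210·8 + 0.3027·90 = 43.6726
  x_2 = 0.2026·27 + 0.3591·8 + 1.3316·90 = 128.1838

68.1295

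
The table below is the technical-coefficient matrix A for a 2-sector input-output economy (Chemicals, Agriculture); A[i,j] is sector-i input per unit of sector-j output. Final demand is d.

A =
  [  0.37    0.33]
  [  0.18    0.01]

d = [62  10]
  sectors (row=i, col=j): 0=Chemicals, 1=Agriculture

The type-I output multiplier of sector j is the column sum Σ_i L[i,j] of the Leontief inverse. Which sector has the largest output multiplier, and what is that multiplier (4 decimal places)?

Form M = I − A:
  [  0.63   -0.33]
  [ -0.18    0.99]
Leontief inverse L = M⁻¹:
  [  1.7544    0.5848]
  [  0.3190    1.1164]
Total output x = L · d:
  x_0 = 1.7544·62 + 0.5848·10 = 114.6199
  x_1 = 0.3190·62 + 1.1164·10 = 30.9410
Output multipliers (column sums of L):
  Chemicals: 2.0734
  Agriculture: 1.7012

Chemicals (2.0734)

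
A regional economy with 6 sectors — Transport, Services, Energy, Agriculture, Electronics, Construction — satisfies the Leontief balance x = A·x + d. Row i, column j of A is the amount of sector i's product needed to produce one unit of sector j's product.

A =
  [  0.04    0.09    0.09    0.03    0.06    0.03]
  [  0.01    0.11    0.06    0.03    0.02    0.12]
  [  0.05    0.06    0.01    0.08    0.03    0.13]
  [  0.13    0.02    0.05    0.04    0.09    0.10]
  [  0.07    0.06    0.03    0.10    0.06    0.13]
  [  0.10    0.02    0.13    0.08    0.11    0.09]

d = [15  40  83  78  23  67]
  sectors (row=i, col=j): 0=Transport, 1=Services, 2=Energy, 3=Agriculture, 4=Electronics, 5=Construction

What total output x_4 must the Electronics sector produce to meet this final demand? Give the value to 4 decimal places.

64.0739

Form M = I − A:
  [  0.96   -0.09   -0.09   -0.03   -0.06   -0.03]
  [ -0.01    0.89   -0.06   -0.03   -0.02   -0.12]
  [ -0.05   -0.06    0.99   -0.08   -0.03   -0.13]
  [ -0.13   -0.02   -0.05    0.96   -0.09   -0.10]
  [ -0.07   -0.06   -0.03   -0.10    0.94   -0.13]
  [ -0.10   -0.02   -0.13   -0.08   -0.11    0.91]
Leontief inverse L = M⁻¹:
  [  1.0743    0.1266    0.1232    0.0649    0.0919    0.0900]
  [  0.0498    1.1452    0.1032    0.0673    0.0587    0.1832]
  [  0.0974    0.0932    1.0578    0.1178    0.0755    0.1904]
  [  0.1807    0.0627    0.1014    1.0863    0.1398    0.1681]
  [  0.1283    0.1019    0.0861    0.1476    1.1151    0.2055]
  [  0.1644    0.0702    0.1862    0.1388    0.1693    1.1796]
Total output x = L · d:
  x_0 = 1.0743·15 + 0.1266·40 + 0.1232·83 + 0.0649·78 + 0.0919·23 + 0.0900·67 = 44.6080
  x_1 = 0.0498·15 + 1.1452·40 + 0.1032·83 + 0.0673·78 + 0.0587·23 + 0.1832·67 = 73.9903
  x_2 = 0.0974·15 + 0.0932·40 + 1.0578·83 + 0.1178·78 + 0.0755·23 + 0.1904·67 = 116.6693
  x_3 = 0.1807·15 + 0.0627·40 + 0.1014·83 + 1.0863·78 + 0.1398·23 + 0.1681·67 = 112.8413
  x_4 = 0.1283·15 + 0.1019·40 + 0.0861·83 + 0.1476·78 + 1.1151·23 + 0.2055·67 = 64.0739
  x_5 = 0.1644·15 + 0.0702·40 + 0.1862·83 + 0.1388·78 + 0.1693·23 + 1.1796·67 = 114.4869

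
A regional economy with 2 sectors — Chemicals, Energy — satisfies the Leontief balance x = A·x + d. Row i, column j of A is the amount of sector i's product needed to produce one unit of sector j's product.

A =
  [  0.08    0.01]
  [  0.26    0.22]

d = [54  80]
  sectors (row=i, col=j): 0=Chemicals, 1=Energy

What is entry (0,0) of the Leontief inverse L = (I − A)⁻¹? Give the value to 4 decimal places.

L[0,0] = 1.0909

Form M = I − A:
  [  0.92   -0.01]
  [ -0.26    0.78]
Leontief inverse L = M⁻¹:
  [  1.0909    0.0140]
  [  0.3636    1.2867]
Total output x = L · d:
  x_0 = 1.0909·54 + 0.0140·80 = 60.0280
  x_1 = 0.3636·54 + 1.2867·80 = 122.5734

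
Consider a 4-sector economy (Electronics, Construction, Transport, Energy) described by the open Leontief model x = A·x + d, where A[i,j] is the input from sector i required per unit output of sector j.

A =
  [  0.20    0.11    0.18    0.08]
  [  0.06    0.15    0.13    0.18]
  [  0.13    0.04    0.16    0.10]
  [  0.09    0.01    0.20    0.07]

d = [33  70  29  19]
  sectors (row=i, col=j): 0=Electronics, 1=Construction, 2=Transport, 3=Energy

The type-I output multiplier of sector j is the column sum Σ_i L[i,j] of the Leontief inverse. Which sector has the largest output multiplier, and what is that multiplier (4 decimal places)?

Form M = I − A:
  [  0.80   -0.11   -0.18   -0.08]
  [ -0.06    0.85   -0.13   -0.18]
  [ -0.13   -0.04    0.84   -0.10]
  [ -0.09   -0.01   -0.20    0.93]
Leontief inverse L = M⁻¹:
  [  1.3453    0.1935    0.3640    0.1923]
  [  0.1702    1.2155    0.2915    0.2813]
  [  0.2381    0.0940    1.2985    0.1783]
  [  0.1832    0.0520    0.3176    1.1352]
Total output x = L · d:
  x_0 = 1.3453·33 + 0.1935·70 + 0.3640·29 + 0.1923·19 = 72.1495
  x_1 = 0.1702·33 + 1.2155·70 + 0.2915·29 + 0.2813·19 = 104.5013
  x_2 = 0.2381·33 + 0.0940·70 + 1.2985·29 + 0.1783·19 = 55.4837
  x_3 = 0.1832·33 + 0.0520·70 + 0.3176·29 + 1.1352·19 = 40.4680
Output multipliers (column sums of L):
  Electronics: 1.9368
  Construction: 1.5550
  Transport: 2.2717
  Energy: 1.7871

Transport (2.2717)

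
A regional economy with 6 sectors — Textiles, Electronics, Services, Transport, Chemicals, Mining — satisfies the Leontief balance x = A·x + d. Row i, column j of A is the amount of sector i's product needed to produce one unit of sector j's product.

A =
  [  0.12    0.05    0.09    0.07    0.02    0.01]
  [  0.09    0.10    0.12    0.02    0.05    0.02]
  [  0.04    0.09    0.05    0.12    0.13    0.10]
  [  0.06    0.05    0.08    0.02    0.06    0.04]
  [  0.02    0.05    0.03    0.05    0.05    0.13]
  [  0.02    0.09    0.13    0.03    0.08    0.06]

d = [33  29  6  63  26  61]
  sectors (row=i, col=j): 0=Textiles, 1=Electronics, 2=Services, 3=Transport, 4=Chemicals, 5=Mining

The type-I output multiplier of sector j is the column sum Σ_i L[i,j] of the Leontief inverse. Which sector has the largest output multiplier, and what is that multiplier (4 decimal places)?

Form M = I − A:
  [  0.88   -0.05   -0.09   -0.07   -0.02   -0.01]
  [ -0.09    0.90   -0.12   -0.02   -0.05   -0.02]
  [ -0.04   -0.09    0.95   -0.12   -0.13   -0.10]
  [ -0.06   -0.05   -0.08    0.98   -0.06   -0.04]
  [ -0.02   -0.05   -0.03   -0.05    0.95   -0.13]
  [ -0.02   -0.09   -0.13   -0.03   -0.08    0.94]
Leontief inverse L = M⁻¹:
  [  1.1615    0.0916    0.1381    0.1060    0.0584    0.0416]
  [  0.1333    1.1507    0.1744    0.0611    0.0962    0.0604]
  [  0.0852    0.1517    1.1206    0.1607    0.1864    0.1560]
  [  0.0900    0.0882    0.1212    1.0506    0.0957    0.0737]
  [  0.0466    0.0916    0.0792    0.0754    1.0879    0.1645]
  [  0.0561    0.1437    0.1852    0.0703    0.1319    1.1084]
Total output x = L · d:
  x_0 = 1.1615·33 + 0.0916·29 + 0.1381·6 + 0.1060·63 + 0.0584·26 + 0.0416·61 = 52.5464
  x_1 = 0.1333·33 + 1.1507·29 + 0.1744·6 + 0.0611·63 + 0.0962·26 + 0.0604·61 = 48.8521
  x_2 = 0.0852·33 + 0.1517·29 + 1.1206·6 + 0.1607·63 + 0.1864·26 + 0.1560·61 = 38.4170
  x_3 = 0.0900·33 + 0.0882·29 + 0.1212·6 + 1.0506·63 + 0.0957·26 + 0.0737·61 = 79.4258
  x_4 = 0.0466·33 + 0.0916·29 + 0.0792·6 + 0.0754·63 + 1.0879·26 + 0.1645·61 = 47.7425
  x_5 = 0.0561·33 + 0.1437·29 + 0.1852·6 + 0.0703·63 + 0.1319·26 + 1.1084·61 = 82.6000
Output multipliers (column sums of L):
  Textiles: 1.5727
  Electronics: 1.7175
  Services: 1.8188
  Transport: 1.5241
  Chemicals: 1.6564
  Mining: 1.6045

Services (1.8188)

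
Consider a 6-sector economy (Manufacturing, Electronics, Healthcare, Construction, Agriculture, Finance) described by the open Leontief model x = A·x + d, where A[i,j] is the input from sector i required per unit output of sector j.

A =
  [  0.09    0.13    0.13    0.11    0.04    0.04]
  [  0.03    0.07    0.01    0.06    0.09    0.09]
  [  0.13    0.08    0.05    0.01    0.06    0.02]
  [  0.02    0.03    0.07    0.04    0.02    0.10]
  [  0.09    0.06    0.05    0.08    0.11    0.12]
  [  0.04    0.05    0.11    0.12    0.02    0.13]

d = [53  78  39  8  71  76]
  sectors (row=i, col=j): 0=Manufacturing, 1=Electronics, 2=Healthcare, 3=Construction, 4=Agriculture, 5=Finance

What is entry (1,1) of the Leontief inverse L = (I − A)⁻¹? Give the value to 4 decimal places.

Form M = I − A:
  [  0.91   -0.13   -0.13   -0.11   -0.04   -0.04]
  [ -0.03    0.93   -0.01   -0.06   -0.09   -0.09]
  [ -0.13   -0.08    0.95   -0.01   -0.06   -0.02]
  [ -0.02   -0.03   -0.07    0.96   -0.02   -0.10]
  [ -0.09   -0.06   -0.05   -0.08    0.89   -0.12]
  [ -0.04   -0.05   -0.11   -0.12   -0.02    0.87]
Leontief inverse L = M⁻¹:
  [  1.1497    0.1940    0.1890    0.1670    0.0902    0.1089]
  [  0.0651    1.1083    0.0521    0.1061    0.1242    0.1482]
  [  0.1745    0.1303    1.0949    0.0560    0.0976    0.0666]
  [  0.0511    0.0611    0.1052    1.0736    0.0429    0.1404]
  [  0.1471    0.1207    0.1162    0.1469    1.1580    0.1985]
  [  0.0891    0.1003    0.1673    0.1723    0.0562    1.1953]
Total output x = L · d:
  x_0 = 1.1497·53 + 0.1940·78 + 0.1890·39 + 0.1670·8 + 0.0902·71 + 0.1089·76 = 99.4599
  x_1 = 0.0651·53 + 1.1083·78 + 0.0521·39 + 0.1061·8 + 0.1242·71 + 0.1482·76 = 112.8565
  x_2 = 0.1745·53 + 0.1303·78 + 1.0949·39 + 0.0560·8 + 0.0976·71 + 0.0666·76 = 74.5428
  x_3 = 0.0511·53 + 0.0611·78 + 0.1052·39 + 1.0736·8 + 0.0429·71 + 0.1404·76 = 33.8801
  x_4 = 0.1471·53 + 0.1207·78 + 0.1162·39 + 0.1469·8 + 1.1580·71 + 0.1985·76 = 120.2175
  x_5 = 0.0891·53 + 0.1003·78 + 0.1673·39 + 0.1723·8 + 0.0562·71 + 1.1953·76 = 115.2769

L[1,1] = 1.1083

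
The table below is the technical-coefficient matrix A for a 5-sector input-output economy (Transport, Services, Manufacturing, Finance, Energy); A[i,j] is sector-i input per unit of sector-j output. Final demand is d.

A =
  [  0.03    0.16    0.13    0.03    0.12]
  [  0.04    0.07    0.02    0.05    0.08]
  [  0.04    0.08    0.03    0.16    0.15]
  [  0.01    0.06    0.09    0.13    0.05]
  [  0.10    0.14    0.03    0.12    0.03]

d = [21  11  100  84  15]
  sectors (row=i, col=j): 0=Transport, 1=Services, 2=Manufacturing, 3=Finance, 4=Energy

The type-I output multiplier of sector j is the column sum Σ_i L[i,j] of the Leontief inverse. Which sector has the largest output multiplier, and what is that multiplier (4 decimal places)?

Services (1.8020)

Form M = I − A:
  [  0.97   -0.16   -0.13   -0.03   -0.12]
  [ -0.04    0.93   -0.02   -0.05   -0.08]
  [ -0.04   -0.08    0.97   -0.16   -0.15]
  [ -0.01   -0.06   -0.09    0.87   -0.05]
  [ -0.10   -0.14   -0.03   -0.12    0.97]
Leontief inverse L = M⁻¹:
  [  1.0670    0.2318    0.1632    0.1052    0.1818]
  [  0.0599    1.1116    0.0426    0.0890    0.1103]
  [  0.0734    0.1501    1.0719    0.2358    0.1994]
  [  0.0312    0.1065    0.1198    1.1914    0.0926]
  [  0.1248    0.2021    0.0709    0.1784    1.0832]
Total output x = L · d:
  x_0 = 1.0670·21 + 0.2318·11 + 0.1632·100 + 0.1052·84 + 0.1818·15 = 52.8366
  x_1 = 0.0599·21 + 1.1116·11 + 0.0426·100 + 0.0890·84 + 0.1103·15 = 26.8753
  x_2 = 0.0734·21 + 0.1501·11 + 1.0719·100 + 0.2358·84 + 0.1994·15 = 133.1774
  x_3 = 0.0312·21 + 0.1065·11 + 0.1198·100 + 1.1914·84 + 0.0926·15 = 115.2705
  x_4 = 0.1248·21 + 0.2021·11 + 0.0709·100 + 0.1784·84 + 1.0832·15 = 43.1691
Output multipliers (column sums of L):
  Transport: 1.3562
  Services: 1.8020
  Manufacturing: 1.4684
  Finance: 1.7998
  Energy: 1.6672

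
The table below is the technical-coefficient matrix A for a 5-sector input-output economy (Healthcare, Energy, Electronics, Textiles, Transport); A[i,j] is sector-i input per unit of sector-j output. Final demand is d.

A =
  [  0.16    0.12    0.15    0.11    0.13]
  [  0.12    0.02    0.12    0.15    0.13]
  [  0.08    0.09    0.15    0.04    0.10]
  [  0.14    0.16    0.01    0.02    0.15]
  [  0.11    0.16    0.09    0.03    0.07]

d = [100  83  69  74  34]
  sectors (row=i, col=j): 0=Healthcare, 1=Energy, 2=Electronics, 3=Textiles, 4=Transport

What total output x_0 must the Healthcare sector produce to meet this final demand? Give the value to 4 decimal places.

202.8690

Form M = I − A:
  [  0.84   -0.12   -0.15   -0.11   -0.13]
  [ -0.12    0.98   -0.12   -0.15   -0.13]
  [ -0.08   -0.09    0.85   -0.04   -0.10]
  [ -0.14   -0.16   -0.01    0.98   -0.15]
  [ -0.11   -0.16   -0.09   -0.03    0.93]
Leontief inverse L = M⁻¹:
  [  1.3326    0.2738    0.3072    0.2130    0.2919]
  [  0.2584    1.1526    0.2384    0.2231    0.2589]
  [  0.1925    0.1908    1.2605    0.1086    0.2066]
  [  0.2696    0.2687    0.1268    1.1052    0.2671]
  [  0.2294    0.2578    0.2034    0.1097    1.1829]
Total output x = L · d:
  x_0 = 1.3326·100 + 0.2738·83 + 0.3072·69 + 0.2130·74 + 0.2919·34 = 202.8690
  x_1 = 0.2584·100 + 1.1526·83 + 0.2384·69 + 0.2231·74 + 0.2589·34 = 163.2691
  x_2 = 0.1925·100 + 0.1908·83 + 1.2605·69 + 0.1086·74 + 0.2066·34 = 137.1183
  x_3 = 0.2696·100 + 0.2687·83 + 0.1268·69 + 1.1052·74 + 0.2671·34 = 148.8809
  x_4 = 0.2294·100 + 0.2578·83 + 0.2034·69 + 0.1097·74 + 1.1829·34 = 106.7158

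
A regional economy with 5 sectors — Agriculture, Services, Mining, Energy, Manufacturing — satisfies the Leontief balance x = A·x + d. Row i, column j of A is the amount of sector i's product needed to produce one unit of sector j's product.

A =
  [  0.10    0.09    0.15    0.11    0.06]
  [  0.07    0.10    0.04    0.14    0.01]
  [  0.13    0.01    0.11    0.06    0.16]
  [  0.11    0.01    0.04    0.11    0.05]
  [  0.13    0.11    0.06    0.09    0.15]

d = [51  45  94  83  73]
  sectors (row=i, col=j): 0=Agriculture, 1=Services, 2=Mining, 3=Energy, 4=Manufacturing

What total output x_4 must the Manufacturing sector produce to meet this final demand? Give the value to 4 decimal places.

138.9530

Form M = I − A:
  [  0.90   -0.09   -0.15   -0.11   -0.06]
  [ -0.07    0.90   -0.04   -0.14   -0.01]
  [ -0.13   -0.01    0.89   -0.06   -0.16]
  [ -0.11   -0.01   -0.04    0.89   -0.05]
  [ -0.13   -0.11   -0.06   -0.09    0.85]
Leontief inverse L = M⁻¹:
  [  1.1998    0.1419    0.2271    0.2002    0.1409]
  [  0.1332    1.1339    0.0861    0.2058    0.0511]
  [  0.2307    0.0684    1.1889    0.1446    0.2494]
  [  0.1734    0.0433    0.0903    1.1679    0.0984]
  [  0.2354    0.1779    0.1394    0.1911    1.2327]
Total output x = L · d:
  x_0 = 1.1998·51 + 0.1419·45 + 0.2271·94 + 0.2002·83 + 0.1409·73 = 115.8192
  x_1 = 0.1332·51 + 1.1339·45 + 0.0861·94 + 0.2058·83 + 0.0511·73 = 86.7172
  x_2 = 0.2307·51 + 0.0684·45 + 1.1889·94 + 0.1446·83 + 0.2494·73 = 156.8093
  x_3 = 0.1734·51 + 0.0433·45 + 0.0903·94 + 1.1679·83 + 0.0984·73 = 123.4015
  x_4 = 0.2354·51 + 0.1779·45 + 0.1394·94 + 0.1911·83 + 1.2327·73 = 138.9530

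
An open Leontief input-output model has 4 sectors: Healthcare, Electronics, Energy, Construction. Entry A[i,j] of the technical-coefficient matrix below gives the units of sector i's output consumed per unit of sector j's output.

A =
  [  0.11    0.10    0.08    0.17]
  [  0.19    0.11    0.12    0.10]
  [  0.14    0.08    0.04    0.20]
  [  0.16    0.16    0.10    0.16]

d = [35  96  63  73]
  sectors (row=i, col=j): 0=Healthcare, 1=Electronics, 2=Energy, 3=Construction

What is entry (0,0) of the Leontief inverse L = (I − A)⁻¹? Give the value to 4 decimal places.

L[0,0] = 1.2519

Form M = I − A:
  [  0.89   -0.10   -0.08   -0.17]
  [ -0.19    0.89   -0.12   -0.10]
  [ -0.14   -0.08    0.96   -0.20]
  [ -0.16   -0.16   -0.10    0.84]
Leontief inverse L = M⁻¹:
  [  1.2519    0.2125    0.1640    0.3177]
  [  0.3431    1.2288    0.2099    0.2657]
  [  0.2814    0.1954    1.1258    0.3483]
  [  0.3373    0.2978    0.2052    1.3431]
Total output x = L · d:
  x_0 = 1.2519·35 + 0.2125·96 + 0.1640·63 + 0.3177·73 = 97.7395
  x_1 = 0.3431·35 + 1.2288·96 + 0.2099·63 + 0.2657·73 = 162.5873
  x_2 = 0.2814·35 + 0.1954·96 + 1.1258·63 + 0.3483·73 = 124.9625
  x_3 = 0.3373·35 + 0.2978·96 + 0.2052·63 + 1.3431·73 = 151.3673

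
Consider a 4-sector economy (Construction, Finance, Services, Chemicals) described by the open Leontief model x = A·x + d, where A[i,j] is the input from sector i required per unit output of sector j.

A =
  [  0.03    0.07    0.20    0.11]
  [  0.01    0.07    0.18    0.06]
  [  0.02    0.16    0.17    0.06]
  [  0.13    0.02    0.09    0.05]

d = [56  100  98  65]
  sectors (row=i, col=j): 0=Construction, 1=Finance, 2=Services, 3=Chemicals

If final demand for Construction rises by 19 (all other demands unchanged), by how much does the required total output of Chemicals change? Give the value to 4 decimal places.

Form M = I − A:
  [  0.97   -0.07   -0.20   -0.11]
  [ -0.01    0.93   -0.18   -0.06]
  [ -0.02   -0.16    0.83   -0.06]
  [ -0.13   -0.02   -0.09    0.95]
Leontief inverse L = M⁻¹:
  [  1.0586    0.1346    0.3006    0.1501]
  [  0.0291    1.1243    0.2607    0.0908]
  [  0.0419    0.2246    1.2744    0.0995]
  [  0.1495    0.0634    0.1674    1.0845]
Total output x = L · d:
  x_0 = 1.0586·56 + 0.1346·100 + 0.3006·98 + 0.1501·65 = 111.9532
  x_1 = 0.0291·56 + 1.1243·100 + 0.2607·98 + 0.0908·65 = 145.5109
  x_2 = 0.0419·56 + 0.2246·100 + 1.2744·98 + 0.0995·65 = 156.1647
  x_3 = 0.1495·56 + 0.0634·100 + 0.1674·98 + 1.0845·65 = 101.5989
Δx_3 = L[3,0] · Δd_0 = 0.1495 · 19 = 2.8396

2.8396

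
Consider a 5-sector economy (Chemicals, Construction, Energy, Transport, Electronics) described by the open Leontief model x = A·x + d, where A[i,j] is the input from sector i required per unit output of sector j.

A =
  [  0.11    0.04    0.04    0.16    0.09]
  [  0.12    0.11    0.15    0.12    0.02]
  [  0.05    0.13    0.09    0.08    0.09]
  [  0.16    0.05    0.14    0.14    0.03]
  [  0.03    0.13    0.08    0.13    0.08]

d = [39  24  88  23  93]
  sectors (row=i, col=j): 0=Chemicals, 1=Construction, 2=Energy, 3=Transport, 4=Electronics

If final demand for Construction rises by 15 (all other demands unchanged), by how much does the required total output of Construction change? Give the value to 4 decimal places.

Form M = I − A:
  [  0.89   -0.04   -0.04   -0.16   -0.09]
  [ -0.12    0.89   -0.15   -0.12   -0.02]
  [ -0.05   -0.13    0.91   -0.08   -0.09]
  [ -0.16   -0.05   -0.14    0.86   -0.03]
  [ -0.03   -0.13   -0.08   -0.13    0.92]
Leontief inverse L = M⁻¹:
  [  1.1986    0.1078    0.1245    0.2709    0.1406]
  [  0.2218    1.1957    0.2514    0.2436    0.0802]
  [  0.1323    0.2089    1.1798    0.1845    0.1389]
  [  0.2616    0.1309    0.2360    1.2657    0.0928]
  [  0.1189    0.2091    0.1755    0.2381    1.1281]
Total output x = L · d:
  x_0 = 1.1986·39 + 0.1078·24 + 0.1245·88 + 0.2709·23 + 0.1406·93 = 79.5921
  x_1 = 0.2218·39 + 1.1957·24 + 0.2514·88 + 0.2436·23 + 0.0802·93 = 72.5344
  x_2 = 0.1323·39 + 0.2089·24 + 1.1798·88 + 0.1845·23 + 0.1389·93 = 131.1547
  x_3 = 0.2616·39 + 0.1309·24 + 0.2360·88 + 1.2657·23 + 0.0928·93 = 71.8462
  x_4 = 0.1189·39 + 0.2091·24 + 0.1755·88 + 0.2381·23 + 1.1281·93 = 135.4887
Δx_1 = L[1,1] · Δd_1 = 1.1957 · 15 = 17.9353

17.9353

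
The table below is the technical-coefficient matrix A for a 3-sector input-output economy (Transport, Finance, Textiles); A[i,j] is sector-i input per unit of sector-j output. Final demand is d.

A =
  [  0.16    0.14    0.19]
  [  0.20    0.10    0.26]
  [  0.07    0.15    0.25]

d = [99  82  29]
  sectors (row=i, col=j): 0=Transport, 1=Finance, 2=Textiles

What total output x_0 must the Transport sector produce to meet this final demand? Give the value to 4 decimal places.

Form M = I − A:
  [  0.84   -0.14   -0.19]
  [ -0.20    0.90   -0.26]
  [ -0.07   -0.15    0.75]
Leontief inverse L = M⁻¹:
  [  1.2900    0.2708    0.4207]
  [  0.3412    1.2509    0.5201]
  [  0.1886    0.2754    1.4766]
Total output x = L · d:
  x_0 = 1.2900·99 + 0.2708·82 + 0.4207·29 = 162.1137
  x_1 = 0.3412·99 + 1.2509·82 + 0.5201·29 = 151.4269
  x_2 = 0.1886·99 + 0.2754·82 + 1.4766·29 = 84.0827

162.1137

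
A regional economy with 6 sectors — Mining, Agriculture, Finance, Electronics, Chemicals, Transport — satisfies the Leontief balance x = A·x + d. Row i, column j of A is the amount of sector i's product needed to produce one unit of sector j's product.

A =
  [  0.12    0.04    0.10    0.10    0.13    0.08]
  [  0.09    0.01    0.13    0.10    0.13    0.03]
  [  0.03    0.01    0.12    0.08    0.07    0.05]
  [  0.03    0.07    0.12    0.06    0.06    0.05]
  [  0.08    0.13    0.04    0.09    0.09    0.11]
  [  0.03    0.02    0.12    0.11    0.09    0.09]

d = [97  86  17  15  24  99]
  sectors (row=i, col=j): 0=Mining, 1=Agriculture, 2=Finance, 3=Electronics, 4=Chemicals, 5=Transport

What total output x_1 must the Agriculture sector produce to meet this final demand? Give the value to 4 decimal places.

Form M = I − A:
  [  0.88   -0.04   -0.10   -0.10   -0.13   -0.08]
  [ -0.09    0.99   -0.13   -0.10   -0.13   -0.03]
  [ -0.03   -0.01    0.88   -0.08   -0.07   -0.05]
  [ -0.03   -0.07   -0.12    0.94   -0.06   -0.05]
  [ -0.08   -0.13   -0.04   -0.09    0.91   -0.11]
  [ -0.03   -0.02   -0.12   -0.11   -0.09    0.91]
Leontief inverse L = M⁻¹:
  [  1.1860    0.0968    0.2073    0.1943    0.2275    0.1570]
  [  0.1443    1.0603    0.2198    0.1781    0.2101    0.0949]
  [  0.0640    0.0425    1.1870    0.1354    0.1248    0.0948]
  [  0.0698    0.1022    0.1948    1.1218    0.1231    0.0967]
  [  0.1435    0.1795    0.1460    0.1814    1.1860    0.1799]
  [  0.0733    0.0622    0.2062    0.1817    0.1608    1.1481]
Total output x = L · d:
  x_0 = 1.1860·97 + 0.0968·86 + 0.2073·17 + 0.1943·15 + 0.2275·24 + 0.1570·99 = 150.8113
  x_1 = 0.1443·97 + 1.0603·86 + 0.2198·17 + 0.1781·15 + 0.2101·24 + 0.0949·99 = 126.0286
  x_2 = 0.0640·97 + 0.0425·86 + 1.1870·17 + 0.1354·15 + 0.1248·24 + 0.0948·99 = 44.4456
  x_3 = 0.0698·97 + 0.1022·86 + 0.1948·17 + 1.1218·15 + 0.1231·24 + 0.0967·99 = 48.2343
  x_4 = 0.1435·97 + 0.1795·86 + 0.1460·17 + 0.1814·15 + 1.1860·24 + 0.1799·99 = 80.8258
  x_5 = 0.0733·97 + 0.0622·86 + 0.2062·17 + 0.1817·15 + 0.1608·24 + 1.1481·99 = 136.2181

126.0286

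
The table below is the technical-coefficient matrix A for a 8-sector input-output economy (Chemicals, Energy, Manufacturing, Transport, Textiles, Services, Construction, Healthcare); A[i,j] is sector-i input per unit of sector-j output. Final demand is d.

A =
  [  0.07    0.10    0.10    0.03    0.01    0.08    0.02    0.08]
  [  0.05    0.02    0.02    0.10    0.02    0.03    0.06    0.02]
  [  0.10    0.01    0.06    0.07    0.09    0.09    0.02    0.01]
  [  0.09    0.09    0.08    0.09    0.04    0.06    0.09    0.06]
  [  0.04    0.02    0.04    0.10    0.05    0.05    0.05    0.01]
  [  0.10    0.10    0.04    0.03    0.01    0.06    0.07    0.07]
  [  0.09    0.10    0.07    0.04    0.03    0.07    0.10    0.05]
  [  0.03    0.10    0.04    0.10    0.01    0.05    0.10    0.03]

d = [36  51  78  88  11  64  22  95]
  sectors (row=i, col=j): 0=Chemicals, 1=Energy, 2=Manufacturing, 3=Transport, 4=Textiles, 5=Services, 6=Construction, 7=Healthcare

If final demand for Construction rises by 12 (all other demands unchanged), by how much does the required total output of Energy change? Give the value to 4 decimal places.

Form M = I − A:
  [  0.93   -0.10   -0.10   -0.03   -0.01   -0.08   -0.02   -0.08]
  [ -0.05    0.98   -0.02   -0.10   -0.02   -0.03   -0.06   -0.02]
  [ -0.10   -0.01    0.94   -0.07   -0.09   -0.09   -0.02   -0.01]
  [ -0.09   -0.09   -0.08    0.91   -0.04   -0.06   -0.09   -0.06]
  [ -0.04   -0.02   -0.04   -0.10    0.95   -0.05   -0.05   -0.01]
  [ -0.10   -0.10   -0.04   -0.03   -0.01    0.94   -0.07   -0.07]
  [ -0.09   -0.10   -0.07   -0.04   -0.03   -0.07    0.90   -0.05]
  [ -0.03   -0.10   -0.04   -0.10   -0.01   -0.05   -0.10    0.97]
Leontief inverse L = M⁻¹:
  [  1.1361    0.1602    0.1500    0.0916    0.0384    0.1359    0.0743    0.1182]
  [  0.0982    1.0675    0.0596    0.1418    0.0396    0.0696    0.1020    0.0502]
  [  0.1642    0.0687    1.1117    0.1247    0.1180    0.1446    0.0687    0.0493]
  [  0.1743    0.1690    0.1469    1.1664    0.0761    0.1307    0.1617    0.1101]
  [  0.0936    0.0693    0.0824    0.1469    1.0735    0.0938    0.0948    0.0418]
  [  0.1644    0.1645    0.0916    0.0888    0.0345    1.1147    0.1264    0.1107]
  [  0.1663    0.1716    0.1295    0.1071    0.0613    0.1339    1.1643    0.0955]
  [  0.0966    0.1621    0.0907    0.1600    0.0371    0.1030    0.1598    1.0691]
Total output x = L · d:
  x_0 = 1.1361·36 + 0.1602·51 + 0.1500·78 + 0.0916·88 + 0.0384·11 + 0.1359·64 + 0.0743·22 + 0.1182·95 = 90.8152
  x_1 = 0.0982·36 + 1.0675·51 + 0.0596·78 + 0.1418·88 + 0.0396·11 + 0.0696·64 + 0.1020·22 + 0.0502·95 = 87.0018
  x_2 = 0.1642·36 + 0.0687·51 + 1.1117·78 + 0.1247·88 + 0.1180·11 + 0.1446·64 + 0.0687·22 + 0.0493·95 = 123.8481
  x_3 = 0.1743·36 + 0.1690·51 + 0.1469·78 + 1.1664·88 + 0.0761·11 + 0.1307·64 + 0.1617·22 + 0.1101·95 = 152.2099
  x_4 = 0.0936·36 + 0.0693·51 + 0.0824·78 + 0.1469·88 + 1.0735·11 + 0.0938·64 + 0.0948·22 + 0.0418·95 = 50.1282
  x_5 = 0.1644·36 + 0.1645·51 + 0.0916·78 + 0.0888·88 + 0.0345·11 + 1.1147·64 + 0.1264·22 + 0.1107·95 = 114.2835
  x_6 = 0.1663·36 + 0.1716·51 + 0.1295·78 + 0.1071·88 + 0.0613·11 + 0.1339·64 + 1.1643·22 + 0.0955·95 = 78.2047
  x_7 = 0.0966·36 + 0.1621·51 + 0.0907·78 + 0.1600·88 + 0.0371·11 + 0.1030·64 + 0.1598·22 + 1.0691·95 = 144.9850
Δx_1 = L[1,6] · Δd_6 = 0.1020 · 12 = 1.2244

1.2244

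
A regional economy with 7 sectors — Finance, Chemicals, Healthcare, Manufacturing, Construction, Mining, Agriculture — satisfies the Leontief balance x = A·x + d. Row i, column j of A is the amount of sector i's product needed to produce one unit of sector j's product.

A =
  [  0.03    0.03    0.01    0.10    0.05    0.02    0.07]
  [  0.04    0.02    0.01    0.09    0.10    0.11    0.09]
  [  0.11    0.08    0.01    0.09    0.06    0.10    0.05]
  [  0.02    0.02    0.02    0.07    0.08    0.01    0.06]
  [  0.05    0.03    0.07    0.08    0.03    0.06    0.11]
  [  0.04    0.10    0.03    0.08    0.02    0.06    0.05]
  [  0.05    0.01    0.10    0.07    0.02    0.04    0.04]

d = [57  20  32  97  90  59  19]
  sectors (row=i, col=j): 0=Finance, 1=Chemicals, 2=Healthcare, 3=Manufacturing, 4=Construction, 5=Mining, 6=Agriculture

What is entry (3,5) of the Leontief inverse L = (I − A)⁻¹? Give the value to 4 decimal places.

L[3,5] = 0.0313

Form M = I − A:
  [  0.97   -0.03   -0.01   -0.10   -0.05   -0.02   -0.07]
  [ -0.04    0.98   -0.01   -0.09   -0.10   -0.11   -0.09]
  [ -0.11   -0.08    0.99   -0.09   -0.06   -0.10   -0.05]
  [ -0.02   -0.02   -0.02    0.93   -0.08   -0.01   -0.06]
  [ -0.05   -0.03   -0.07   -0.08    0.97   -0.06   -0.11]
  [ -0.04   -0.10   -0.03   -0.08   -0.02    0.94   -0.05]
  [ -0.05   -0.01   -0.10   -0.07   -0.02   -0.04    0.96]
Leontief inverse L = M⁻¹:
  [  1.0499    0.0450    0.0307    0.1379    0.0750    0.0415    0.1017]
  [  0.0709    1.0492    0.0419    0.1474    0.1324    0.1446    0.1376]
  [  0.1416    0.1105    1.0375    0.1547    0.1006    0.1388    0.1031]
  [  0.0400    0.0343    0.0404    1.1051    0.1017    0.0313    0.0906]
  [  0.0827    0.0570    0.0975    0.1349    1.0633    0.0946    0.1516]
  [  0.0660    0.1230    0.0506    0.1294    0.0543    1.0937    0.0903]
  [  0.0776    0.0336    0.1172    0.1136    0.0476    0.0679    1.0727]
Total output x = L · d:
  x_0 = 1.0499·57 + 0.0450·20 + 0.0307·32 + 0.1379·97 + 0.0750·90 + 0.0415·59 + 0.1017·19 = 86.2316
  x_1 = 0.0709·57 + 1.0492·20 + 0.0419·32 + 0.1474·97 + 0.1324·90 + 0.1446·59 + 0.1376·19 = 63.7339
  x_2 = 0.1416·57 + 0.1105·20 + 1.0375·32 + 0.1547·97 + 0.1006·90 + 0.1388·59 + 0.1031·19 = 77.6889
  x_3 = 0.0400·57 + 0.0343·20 + 0.0404·32 + 1.1051·97 + 0.1017·90 + 0.0313·59 + 0.0906·19 = 124.1694
  x_4 = 0.0827·57 + 0.0570·20 + 0.0975·32 + 0.1349·97 + 1.0633·90 + 0.0946·59 + 0.1516·19 = 126.2126
  x_5 = 0.0660·57 + 0.1230·20 + 0.0506·32 + 0.1294·97 + 0.0543·90 + 1.0937·59 + 0.0903·19 = 91.5297
  x_6 = 0.0776·57 + 0.0336·20 + 0.1172·32 + 0.1136·97 + 0.0476·90 + 0.0679·59 + 1.0727·19 = 48.5366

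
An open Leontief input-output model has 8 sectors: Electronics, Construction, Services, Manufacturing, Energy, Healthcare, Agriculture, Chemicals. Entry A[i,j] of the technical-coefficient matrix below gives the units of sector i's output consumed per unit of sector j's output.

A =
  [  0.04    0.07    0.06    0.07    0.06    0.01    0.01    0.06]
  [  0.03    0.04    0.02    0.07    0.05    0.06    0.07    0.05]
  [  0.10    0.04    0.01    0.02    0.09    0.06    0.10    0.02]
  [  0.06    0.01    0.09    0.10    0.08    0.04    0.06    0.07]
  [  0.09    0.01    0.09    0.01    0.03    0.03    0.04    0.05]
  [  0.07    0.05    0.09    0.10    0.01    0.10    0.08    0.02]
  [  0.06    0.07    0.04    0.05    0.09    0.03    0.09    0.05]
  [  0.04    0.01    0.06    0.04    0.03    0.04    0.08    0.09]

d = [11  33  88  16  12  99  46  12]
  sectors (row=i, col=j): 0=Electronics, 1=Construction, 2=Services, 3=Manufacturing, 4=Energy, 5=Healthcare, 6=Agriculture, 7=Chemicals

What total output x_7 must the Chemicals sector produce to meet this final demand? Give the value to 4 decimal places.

Form M = I − A:
  [  0.96   -0.07   -0.06   -0.07   -0.06   -0.01   -0.01   -0.06]
  [ -0.03    0.96   -0.02   -0.07   -0.05   -0.06   -0.07   -0.05]
  [ -0.10   -0.04    0.99   -0.02   -0.09   -0.06   -0.10   -0.02]
  [ -0.06   -0.01   -0.09    0.90   -0.08   -0.04   -0.06   -0.07]
  [ -0.09   -0.01   -0.09   -0.01    0.97   -0.03   -0.04   -0.05]
  [ -0.07   -0.05   -0.09   -0.10   -0.01    0.90   -0.08   -0.02]
  [ -0.06   -0.07   -0.04   -0.05   -0.09   -0.03    0.91   -0.05]
  [ -0.04   -0.01   -0.06   -0.04   -0.03   -0.04   -0.08    0.91]
Leontief inverse L = M⁻¹:
  [  1.0805    0.0918    0.0973    0.1059    0.0976    0.0386    0.0527    0.0957]
  [  0.0727    1.0658    0.0624    0.1114    0.0889    0.0917    0.1166    0.0866]
  [  0.1469    0.0728    1.0561    0.0630    0.1324    0.0916    0.1465    0.0591]
  [  0.1186    0.0420    0.1436    1.1488    0.1331    0.0784    0.1191    0.1172]
  [  0.1287    0.0355    0.1223    0.0415    1.0659    0.0555    0.0791    0.0805]
  [  0.1291    0.0886    0.1440    0.1590    0.0662    1.1450    0.1439    0.0655]
  [  0.1114    0.1020    0.0878    0.0950    0.1378    0.0650    1.1439    0.0940]
  [  0.0829    0.0364    0.0990    0.0772    0.0700    0.0701    0.1280    1.1269]
Total output x = L · d:
  x_0 = 1.0805·11 + 0.0918·33 + 0.0973·88 + 0.1059·16 + 0.0976·12 + 0.0386·99 + 0.0527·46 + 0.0957·12 = 33.7324
  x_1 = 0.0727·11 + 1.0658·33 + 0.0624·88 + 0.1114·16 + 0.0889·12 + 0.0917·99 + 0.1166·46 + 0.0866·12 = 59.7933
  x_2 = 0.1469·11 + 0.0728·33 + 1.0561·88 + 0.0630·16 + 0.1324·12 + 0.0916·99 + 0.1465·46 + 0.0591·12 = 116.0658
  x_3 = 0.1186·11 + 0.0420·33 + 0.1436·88 + 1.1488·16 + 0.1331·12 + 0.0784·99 + 0.1191·46 + 0.1172·12 = 49.9478
  x_4 = 0.1287·11 + 0.0355·33 + 0.1223·88 + 0.0415·16 + 1.0659·12 + 0.0555·99 + 0.0791·46 + 0.0805·12 = 36.9094
  x_5 = 0.1291·11 + 0.0886·33 + 0.1440·88 + 0.1590·16 + 0.0662·12 + 1.1450·99 + 0.1439·46 + 0.0655·12 = 141.1110
  x_6 = 0.1114·11 + 0.1020·33 + 0.0878·88 + 0.0950·16 + 0.1378·12 + 0.0650·99 + 1.1439·46 + 0.0940·12 = 75.6781
  x_7 = 0.0829·11 + 0.0364·33 + 0.0990·88 + 0.0772·16 + 0.0700·12 + 0.0701·99 + 0.1280·46 + 1.1269·12 = 39.2473

39.2473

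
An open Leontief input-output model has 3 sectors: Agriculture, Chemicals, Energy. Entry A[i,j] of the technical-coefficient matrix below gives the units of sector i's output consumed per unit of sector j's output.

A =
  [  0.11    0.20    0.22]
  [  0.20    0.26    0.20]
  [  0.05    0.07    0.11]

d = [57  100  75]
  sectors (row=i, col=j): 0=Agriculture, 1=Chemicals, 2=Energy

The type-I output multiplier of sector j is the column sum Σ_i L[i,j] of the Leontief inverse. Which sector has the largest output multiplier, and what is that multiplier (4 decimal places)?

Chemicals (1.9944)

Form M = I − A:
  [  0.89   -0.20   -0.22]
  [ -0.20    0.74   -0.20]
  [ -0.05   -0.07    0.89]
Leontief inverse L = M⁻¹:
  [  1.2281    0.3685    0.3864]
  [  0.3582    1.4882    0.4230]
  [  0.0972    0.1377    1.1786]
Total output x = L · d:
  x_0 = 1.2281·57 + 0.3685·100 + 0.3864·75 = 135.8273
  x_1 = 0.3582·57 + 1.4882·100 + 0.4230·75 = 200.9549
  x_2 = 0.0972·57 + 0.1377·100 + 1.1786·75 = 107.7058
Output multipliers (column sums of L):
  Agriculture: 1.6835
  Chemicals: 1.9944
  Energy: 1.9879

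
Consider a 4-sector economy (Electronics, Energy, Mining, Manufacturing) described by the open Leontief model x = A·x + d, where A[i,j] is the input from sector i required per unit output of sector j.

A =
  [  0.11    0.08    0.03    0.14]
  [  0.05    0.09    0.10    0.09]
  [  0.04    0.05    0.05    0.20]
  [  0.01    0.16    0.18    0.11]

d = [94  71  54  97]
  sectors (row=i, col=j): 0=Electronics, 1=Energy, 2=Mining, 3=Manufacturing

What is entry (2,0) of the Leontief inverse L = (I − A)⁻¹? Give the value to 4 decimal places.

Form M = I − A:
  [  0.89   -0.08   -0.03   -0.14]
  [ -0.05    0.91   -0.10   -0.09]
  [ -0.04   -0.05    0.95   -0.20]
  [ -0.01   -0.16   -0.18    0.89]
Leontief inverse L = M⁻¹:
  [  1.1381    0.1427    0.0915    0.2140]
  [  0.0729    1.1421    0.1531    0.1614]
  [  0.0597    0.1146    1.1182    0.2723]
  [  0.0380    0.2301    0.2547    1.2101]
Total output x = L · d:
  x_0 = 1.1381·94 + 0.1427·71 + 0.0915·54 + 0.2140·97 = 142.8199
  x_1 = 0.0729·94 + 1.1421·71 + 0.1531·54 + 0.1614·97 = 111.8552
  x_2 = 0.0597·94 + 0.1146·71 + 1.1182·54 + 0.2723·97 = 100.5398
  x_3 = 0.0380·94 + 0.2301·71 + 0.2547·54 + 1.2101·97 = 151.0362

L[2,0] = 0.0597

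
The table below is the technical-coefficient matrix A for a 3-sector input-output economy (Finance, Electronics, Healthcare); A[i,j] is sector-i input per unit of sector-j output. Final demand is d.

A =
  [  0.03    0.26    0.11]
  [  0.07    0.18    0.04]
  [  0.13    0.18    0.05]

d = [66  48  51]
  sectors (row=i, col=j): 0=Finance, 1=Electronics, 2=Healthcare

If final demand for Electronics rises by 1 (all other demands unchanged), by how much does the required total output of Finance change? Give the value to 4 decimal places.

0.3722

Form M = I − A:
  [  0.97   -0.26   -0.11]
  [ -0.07    0.82   -0.04]
  [ -0.13   -0.18    0.95]
Leontief inverse L = M⁻¹:
  [  1.0766    0.3722    0.1403]
  [  0.1000    1.2655    0.0649]
  [  0.1663    0.2907    1.0841]
Total output x = L · d:
  x_0 = 1.0766·66 + 0.3722·48 + 0.1403·51 = 96.0756
  x_1 = 0.1000·66 + 1.2655·48 + 0.0649·51 = 70.6512
  x_2 = 0.1663·66 + 0.2907·48 + 1.0841·51 = 80.2179
Δx_0 = L[0,1] · Δd_1 = 0.3722 · 1 = 0.3722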